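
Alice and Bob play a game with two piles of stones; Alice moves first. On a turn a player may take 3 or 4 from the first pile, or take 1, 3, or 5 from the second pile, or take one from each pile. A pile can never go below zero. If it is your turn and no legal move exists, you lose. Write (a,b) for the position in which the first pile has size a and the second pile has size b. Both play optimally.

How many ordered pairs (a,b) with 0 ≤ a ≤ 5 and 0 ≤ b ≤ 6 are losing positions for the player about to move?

18

Build the W/L table. Terminal = L. A non-terminal position is W if it has a move to some L; otherwise it is L.
Every move lowers a or b (never raises either), so fill the grid row by row in increasing a, and left to right within a row: each cell's successors are then already labelled.
      b=0  b=1  b=2  b=3  b=4  b=5  b=6
a=0:    L    W    L    W    L    W    L
a=1:    L    W    L    W    L    W    L
a=2:    L    W    L    W    L    W    L
a=3:    W    W    W    W    W    W    W
a=4:    W    L    W    L    W    L    W
a=5:    W    L    W    L    W    L    W
Cells with no legal move (terminal, hence L): (0,0), (1,0), (2,0).
The remaining L cells, each justified by listing all of its moves:
(0,2): the only move is to (0,1)(W), a W ⇒ L
(0,4): moves to (0,3)(W), (0,1)(W); every one is W ⇒ L
(0,6): moves to (0,5)(W), (0,3)(W), (0,1)(W); every one is W ⇒ L
(1,2): moves to (1,1)(W), (0,1)(W); every one is W ⇒ L
(1,4): moves to (1,3)(W), (1,1)(W), (0,3)(W); every one is W ⇒ L
(1,6): moves to (1,5)(W), (1,3)(W), (1,1)(W), (0,5)(W); every one is W ⇒ L
(2,2): moves to (2,1)(W), (1,1)(W); every one is W ⇒ L
(2,4): moves to (2,3)(W), (2,1)(W), (1,3)(W); every one is W ⇒ L
(2,6): moves to (2,5)(W), (2,3)(W), (2,1)(W), (1,5)(W); every one is W ⇒ L
(4,1): moves to (1,1)(W), (0,1)(W), (4,0)(W), (3,0)(W); every one is W ⇒ L
(4,3): moves to (1,3)(W), (0,3)(W), (4,2)(W), (4,0)(W), (3,2)(W); every one is W ⇒ L
(4,5): moves to (1,5)(W), (0,5)(W), (4,4)(W), (4,2)(W), (4,0)(W), (3,4)(W); every one is W ⇒ L
(5,1): moves to (2,1)(W), (1,1)(W), (5,0)(W), (4,0)(W); every one is W ⇒ L
(5,3): moves to (2,3)(W), (1,3)(W), (5,2)(W), (5,0)(W), (4,2)(W); every one is W ⇒ L
(5,5): moves to (2,5)(W), (1,5)(W), (5,4)(W), (5,2)(W), (5,0)(W), (4,4)(W); every one is W ⇒ L
Every other cell has at least one move into one of the L cells above, so it is W.
L cells per row: a=0: 4, a=1: 4, a=2: 4, a=3: 0, a=4: 3, a=5: 3; total 18.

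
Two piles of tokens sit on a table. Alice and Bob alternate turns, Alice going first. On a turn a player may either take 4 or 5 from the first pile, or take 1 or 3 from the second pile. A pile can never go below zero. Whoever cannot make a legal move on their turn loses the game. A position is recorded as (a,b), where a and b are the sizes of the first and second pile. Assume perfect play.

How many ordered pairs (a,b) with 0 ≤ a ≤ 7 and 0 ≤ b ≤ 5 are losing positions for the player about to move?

24

Work bottom-up. With no move the player to move loses. Otherwise the position is W if at least one move leads to an L position for the opponent, and L if every move leads to a W.
Every move lowers a or b (never raises either), so fill the grid row by row in increasing a, and left to right within a row: each cell's successors are then already labelled.
      b=0  b=1  b=2  b=3  b=4  b=5
a=0:    L    W    L    W    L    W
a=1:    L    W    L    W    L    W
a=2:    L    W    L    W    L    W
a=3:    L    W    L    W    L    W
a=4:    W    L    W    L    W    L
a=5:    W    L    W    L    W    L
a=6:    W    L    W    L    W    L
a=7:    W    L    W    L    W    L
Cells with no legal move (terminal, hence L): (0,0), (1,0), (2,0), (3,0).
The remaining L cells, each justified by listing all of its moves:
(0,2): only reaches (0,1)(W), which is W → L
(0,4): only reaches (0,3)(W), (0,1)(W), all W → L
(1,2): only reaches (1,1)(W), which is W → L
(1,4): only reaches (1,3)(W), (1,1)(W), all W → L
(2,2): only reaches (2,1)(W), which is W → L
(2,4): only reaches (2,3)(W), (2,1)(W), all W → L
(3,2): only reaches (3,1)(W), which is W → L
(3,4): only reaches (3,3)(W), (3,1)(W), all W → L
(4,1): only reaches (0,1)(W), (4,0)(W), all W → L
(4,3): only reaches (0,3)(W), (4,2)(W), (4,0)(W), all W → L
(4,5): only reaches (0,5)(W), (4,4)(W), (4,2)(W), all W → L
(5,1): only reaches (1,1)(W), (0,1)(W), (5,0)(W), all W → L
(5,3): only reaches (1,3)(W), (0,3)(W), (5,2)(W), (5,0)(W), all W → L
(5,5): only reaches (1,5)(W), (0,5)(W), (5,4)(W), (5,2)(W), all W → L
(6,1): only reaches (2,1)(W), (1,1)(W), (6,0)(W), all W → L
(6,3): only reaches (2,3)(W), (1,3)(W), (6,2)(W), (6,0)(W), all W → L
(6,5): only reaches (2,5)(W), (1,5)(W), (6,4)(W), (6,2)(W), all W → L
(7,1): only reaches (3,1)(W), (2,1)(W), (7,0)(W), all W → L
(7,3): only reaches (3,3)(W), (2,3)(W), (7,2)(W), (7,0)(W), all W → L
(7,5): only reaches (3,5)(W), (2,5)(W), (7,4)(W), (7,2)(W), all W → L
Every other cell has at least one move into one of the L cells above, so it is W.
L cells per row: a=0: 3, a=1: 3, a=2: 3, a=3: 3, a=4: 3, a=5: 3, a=6: 3, a=7: 3; total 24.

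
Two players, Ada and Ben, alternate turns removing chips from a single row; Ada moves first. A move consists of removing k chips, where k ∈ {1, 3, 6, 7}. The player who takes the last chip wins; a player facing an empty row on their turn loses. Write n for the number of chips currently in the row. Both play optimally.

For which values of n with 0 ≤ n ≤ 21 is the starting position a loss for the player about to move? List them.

0, 2, 4, 12, 14, 16

Build the W/L table. Terminal = L. A non-terminal position is W if it has a move to some L; otherwise it is L.
n=0: no move → L
n=1: W (go to 0, an L position)
n=2: L (sole option 1(W) is W)
n=3: W (go to 2, an L position)
n=4: L (options 3(W), 1(W) are all W)
n=5: W (go to 4, an L position)
n=6: W (go to 0, an L position)
n=7: W (go to 4, an L position)
n=8: W (go to 2, an L position)
n=9: W (go to 2, an L position)
n=10: W (go to 4, an L position)
n=11: W (go to 4, an L position)
n=12: L (options 11(W), 9(W), 6(W), 5(W) are all W)
n=13: W (go to 12, an L position)
n=14: L (options 13(W), 11(W), 8(W), 7(W) are all W)
n=15: W (go to 14, an L position)
n=16: L (options 15(W), 13(W), 10(W), 9(W) are all W)
n=17: W (go to 16, an L position)
n=18: W (go to 12, an L position)
n=19: W (go to 16, an L position)
n=20: W (go to 14, an L position)
n=21: W (go to 14, an L position)
The losing starting values of n are exactly the entries labelled L in this table (6 of them).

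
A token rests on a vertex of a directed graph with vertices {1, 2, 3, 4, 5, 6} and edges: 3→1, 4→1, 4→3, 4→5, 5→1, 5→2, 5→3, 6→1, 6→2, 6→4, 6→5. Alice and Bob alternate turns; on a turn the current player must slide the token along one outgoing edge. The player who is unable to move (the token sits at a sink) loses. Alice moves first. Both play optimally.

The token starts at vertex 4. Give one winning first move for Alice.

Classify positions by backward induction: terminal positions (no move available) are L. From any other position, the mover wins iff some move reaches an L.
Every edge goes from a vertex to one that appears earlier in the order 1, 2, 3, 5, 4, 6, so processing vertices in that order labels each vertex after all of its successors.
1: no outgoing edge → L
2: no outgoing edge → L
3: reaches L-position 1 → W
5: reaches L-position 2 → W
4: reaches L-position 1 → W
6: reaches L-position 2 → W
From 4, the L positions reachable in one move are: 1.

Move to 1.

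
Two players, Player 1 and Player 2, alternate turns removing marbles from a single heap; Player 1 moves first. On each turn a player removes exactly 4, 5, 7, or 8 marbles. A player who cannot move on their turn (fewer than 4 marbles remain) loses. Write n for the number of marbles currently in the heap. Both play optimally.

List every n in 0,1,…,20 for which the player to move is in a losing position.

0, 1, 2, 3, 12, 13, 14, 15

Build the W/L table. Terminal = L. A non-terminal position is W if it has a move to some L; otherwise it is L.
n=0: no move → L
n=1: no move → L
n=2: no move → L
n=3: no move → L
n=4: reaches L-position 0 → W
n=5: reaches L-position 1 → W
n=6: reaches L-position 2 → W
n=7: reaches L-position 3 → W
n=8: reaches L-position 3 → W
n=9: reaches L-position 2 → W
n=10: reaches L-position 3 → W
n=11: reaches L-position 3 → W
n=12: only reaches 8(W), 7(W), 5(W), 4(W), all W → L
n=13: only reaches 9(W), 8(W), 6(W), 5(W), all W → L
n=14: only reaches 10(W), 9(W), 7(W), 6(W), all W → L
n=15: only reaches 11(W), 10(W), 8(W), 7(W), all W → L
n=16: reaches L-position 12 → W
n=17: reaches L-position 13 → W
n=18: reaches L-position 14 → W
n=19: reaches L-position 15 → W
n=20: reaches L-position 15 → W
The losing starting values of n are exactly the entries labelled L in this table (8 of them).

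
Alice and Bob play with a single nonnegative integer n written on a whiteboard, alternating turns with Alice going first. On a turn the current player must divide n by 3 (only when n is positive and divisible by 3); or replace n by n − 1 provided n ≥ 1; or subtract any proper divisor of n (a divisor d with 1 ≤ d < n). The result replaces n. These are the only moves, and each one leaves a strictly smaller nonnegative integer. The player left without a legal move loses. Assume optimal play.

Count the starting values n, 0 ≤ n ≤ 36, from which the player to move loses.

14

Classify positions by backward induction: terminal positions (no move available) are L. From any other position, the mover wins iff some move reaches an L.
n=0: no move → L
n=1: can move to 0, which is L ⇒ W
n=2: the only move is to 1(W), a W ⇒ L
n=3: can move to 2, which is L ⇒ W
n=4: can move to 2, which is L ⇒ W
n=5: the only move is to 4(W), a W ⇒ L
n=6: can move to 2, which is L ⇒ W
n=7: the only move is to 6(W), a W ⇒ L
n=8: can move to 7, which is L ⇒ W
n=9: moves to 3(W), 6(W), 8(W); every one is W ⇒ L
n=10: can move to 5, which is L ⇒ W
n=11: the only move is to 10(W), a W ⇒ L
n=12: can move to 9, which is L ⇒ W
n=13: the only move is to 12(W), a W ⇒ L
n=14: can move to 7, which is L ⇒ W
n=15: can move to 5, which is L ⇒ W
n=16: moves to 8(W), 12(W), 14(W), 15(W); every one is W ⇒ L
n=17: can move to 16, which is L ⇒ W
n=18: can move to 9, which is L ⇒ W
n=19: the only move is to 18(W), a W ⇒ L
n=20: can move to 16, which is L ⇒ W
n=21: can move to 7, which is L ⇒ W
n=22: can move to 11, which is L ⇒ W
n=23: the only move is to 22(W), a W ⇒ L
n=24: can move to 16, which is L ⇒ W
n=25: moves to 20(W), 24(W); every one is W ⇒ L
n=26: can move to 13, which is L ⇒ W
n=27: can move to 9, which is L ⇒ W
n=28: moves to 14(W), 21(W), 24(W), 26(W), 27(W); every one is W ⇒ L
n=29: can move to 28, which is L ⇒ W
n=30: can move to 25, which is L ⇒ W
n=31: the only move is to 30(W), a W ⇒ L
n=32: can move to 16, which is L ⇒ W
n=33: can move to 11, which is L ⇒ W
n=34: moves to 17(W), 32(W), 33(W); every one is W ⇒ L
n=35: can move to 28, which is L ⇒ W
n=36: can move to 34, which is L ⇒ W
L entries with 0 ≤ n ≤ 36: n = 0, 2, 5, 7, 9, 11, 13, 16, 19, 23, 25, 28, 31, 34; that makes 14.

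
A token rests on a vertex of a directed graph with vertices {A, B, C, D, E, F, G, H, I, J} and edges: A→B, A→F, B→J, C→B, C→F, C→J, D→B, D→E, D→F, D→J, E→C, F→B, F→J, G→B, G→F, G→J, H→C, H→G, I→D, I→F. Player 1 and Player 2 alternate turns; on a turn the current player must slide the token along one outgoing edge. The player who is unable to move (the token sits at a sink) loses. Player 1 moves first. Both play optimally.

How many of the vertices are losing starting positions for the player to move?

Use the standard recursion: the mover loses at a terminal position; elsewhere, the mover wins exactly when some move hands the opponent an L position.
Every edge goes from a vertex to one that appears earlier in the order J, B, F, C, E, G, H, A, D, I, so processing vertices in that order labels each vertex after all of its successors.
J: no outgoing edge → L
B: can move to J, which is L ⇒ W
F: can move to J, which is L ⇒ W
C: can move to J, which is L ⇒ W
E: the only move is to C(W), a W ⇒ L
G: can move to J, which is L ⇒ W
H: moves to G(W), C(W); every one is W ⇒ L
A: moves to F(W), B(W); every one is W ⇒ L
D: can move to E, which is L ⇒ W
I: moves to D(W), F(W); every one is W ⇒ L
The L vertices are A, E, H, I, J; that is 5 in all.

5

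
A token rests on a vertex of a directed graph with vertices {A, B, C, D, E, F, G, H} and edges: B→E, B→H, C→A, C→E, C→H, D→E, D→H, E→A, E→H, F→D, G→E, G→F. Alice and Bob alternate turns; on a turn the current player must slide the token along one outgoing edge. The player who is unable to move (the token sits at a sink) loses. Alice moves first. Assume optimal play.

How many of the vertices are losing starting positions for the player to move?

Build the W/L table. Terminal = L. A non-terminal position is W if it has a move to some L; otherwise it is L.
Every edge goes from a vertex to one that appears earlier in the order H, A, E, C, D, B, F, G, so processing vertices in that order labels each vertex after all of its successors.
H: no outgoing edge → L
A: no outgoing edge → L
E: W (go to A, an L position)
C: W (go to A, an L position)
D: W (go to H, an L position)
B: W (go to H, an L position)
F: L (sole option D(W) is W)
G: W (go to F, an L position)
The L vertices are A, F, H; that is 3 in all.

3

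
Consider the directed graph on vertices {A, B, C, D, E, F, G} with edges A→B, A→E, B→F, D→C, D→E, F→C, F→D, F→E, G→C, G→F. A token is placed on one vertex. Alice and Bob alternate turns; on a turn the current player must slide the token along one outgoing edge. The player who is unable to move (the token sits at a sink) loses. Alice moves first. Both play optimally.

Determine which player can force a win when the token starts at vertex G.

Alice wins.

Use the standard recursion: the mover loses at a terminal position; elsewhere, the mover wins exactly when some move hands the opponent an L position.
Every edge goes from a vertex to one that appears earlier in the order C, E, D, F, B, A, G, so processing vertices in that order labels each vertex after all of its successors.
C: no outgoing edge → L
E: no outgoing edge → L
D: →E(L), so W
F: →E(L), so W
B: →F(W) only, which is W, so L
A: →B(L), so W
G: →C(L), so W
From G Alice can move to C, reaching an L position.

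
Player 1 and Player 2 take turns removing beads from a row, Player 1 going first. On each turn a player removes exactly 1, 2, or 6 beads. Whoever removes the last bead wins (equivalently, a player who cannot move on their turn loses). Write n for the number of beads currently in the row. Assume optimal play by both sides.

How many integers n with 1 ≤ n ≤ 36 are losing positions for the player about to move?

Compute win/loss labels from the base case upward. A position with no move is L. Any other position is W if it can reach an L in one move, else L.
n=0: no move → L
n=1: can move to 0, which is L ⇒ W
n=2: can move to 0, which is L ⇒ W
n=3: moves to 2(W), 1(W); every one is W ⇒ L
n=4: can move to 3, which is L ⇒ W
n=5: can move to 3, which is L ⇒ W
n=6: can move to 0, which is L ⇒ W
n=7: moves to 6(W), 5(W), 1(W); every one is W ⇒ L
n=8: can move to 7, which is L ⇒ W
n=9: can move to 7, which is L ⇒ W
n=10: moves to 9(W), 8(W), 4(W); every one is W ⇒ L
n=11: can move to 10, which is L ⇒ W
n=12: can move to 10, which is L ⇒ W
n=13: can move to 7, which is L ⇒ W
n=14: moves to 13(W), 12(W), 8(W); every one is W ⇒ L
n=15: can move to 14, which is L ⇒ W
n=16: can move to 14, which is L ⇒ W
n=17: moves to 16(W), 15(W), 11(W); every one is W ⇒ L
n=18: can move to 17, which is L ⇒ W
n=19: can move to 17, which is L ⇒ W
n=20: can move to 14, which is L ⇒ W
n=21: moves to 20(W), 19(W), 15(W); every one is W ⇒ L
n=22: can move to 21, which is L ⇒ W
n=23: can move to 21, which is L ⇒ W
n=24: moves to 23(W), 22(W), 18(W); every one is W ⇒ L
n=25: can move to 24, which is L ⇒ W
n=26: can move to 24, which is L ⇒ W
n=27: can move to 21, which is L ⇒ W
n=28: moves to 27(W), 26(W), 22(W); every one is W ⇒ L
n=29: can move to 28, which is L ⇒ W
n=30: can move to 28, which is L ⇒ W
n=31: moves to 30(W), 29(W), 25(W); every one is W ⇒ L
n=32: can move to 31, which is L ⇒ W
n=33: can move to 31, which is L ⇒ W
n=34: can move to 28, which is L ⇒ W
n=35: moves to 34(W), 33(W), 29(W); every one is W ⇒ L
n=36: can move to 35, which is L ⇒ W
L entries with 1 ≤ n ≤ 36 (n=0 is outside the asked range and is not counted): n = 3, 7, 10, 14, 17, 21, 24, 28, 31, 35; that makes 10.

10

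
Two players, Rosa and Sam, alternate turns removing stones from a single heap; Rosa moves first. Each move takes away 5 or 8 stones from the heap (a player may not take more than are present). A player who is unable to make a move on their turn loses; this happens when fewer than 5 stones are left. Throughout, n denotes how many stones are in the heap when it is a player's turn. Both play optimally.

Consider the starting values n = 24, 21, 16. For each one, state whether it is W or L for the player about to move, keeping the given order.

Work bottom-up. With no move the player to move loses. Otherwise the position is W if at least one move leads to an L position for the opponent, and L if every move leads to a W.
n=0: no move → L
n=1: no move → L
n=2: no move → L
n=3: no move → L
n=4: no move → L
n=5: reaches L-position 0 → W
n=6: reaches L-position 1 → W
n=7: reaches L-position 2 → W
n=8: reaches L-position 3 → W
n=9: reaches L-position 4 → W
n=10: reaches L-position 2 → W
n=11: reaches L-position 3 → W
n=12: reaches L-position 4 → W
n=13: only reaches 8(W), 5(W), all W → L
n=14: only reaches 9(W), 6(W), all W → L
n=15: only reaches 10(W), 7(W), all W → L
n=16: only reaches 11(W), 8(W), all W → L
n=17: only reaches 12(W), 9(W), all W → L
n=18: reaches L-position 13 → W
n=19: reaches L-position 14 → W
n=20: reaches L-position 15 → W
n=21: reaches L-position 16 → W
n=22: reaches L-position 17 → W
n=23: reaches L-position 15 → W
n=24: reaches L-position 16 → W

24: W, 21: W, 16: L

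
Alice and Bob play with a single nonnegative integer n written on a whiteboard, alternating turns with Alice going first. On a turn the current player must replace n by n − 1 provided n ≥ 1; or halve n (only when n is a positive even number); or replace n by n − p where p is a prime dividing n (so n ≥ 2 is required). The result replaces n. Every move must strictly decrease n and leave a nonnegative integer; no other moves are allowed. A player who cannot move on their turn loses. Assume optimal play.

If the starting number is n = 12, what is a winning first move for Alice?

Move to 9.

Classify positions by backward induction: terminal positions (no move available) are L. From any other position, the mover wins iff some move reaches an L.
n=0: no move → L
n=1: can move to 0, which is L ⇒ W
n=2: can move to 0, which is L ⇒ W
n=3: can move to 0, which is L ⇒ W
n=4: moves to 2(W), 3(W); every one is W ⇒ L
n=5: can move to 0, which is L ⇒ W
n=6: can move to 4, which is L ⇒ W
n=7: can move to 0, which is L ⇒ W
n=8: can move to 4, which is L ⇒ W
n=9: moves to 6(W), 8(W); every one is W ⇒ L
n=10: can move to 9, which is L ⇒ W
n=11: can move to 0, which is L ⇒ W
n=12: can move to 9, which is L ⇒ W
From 12, the L positions reachable in one move are: 9.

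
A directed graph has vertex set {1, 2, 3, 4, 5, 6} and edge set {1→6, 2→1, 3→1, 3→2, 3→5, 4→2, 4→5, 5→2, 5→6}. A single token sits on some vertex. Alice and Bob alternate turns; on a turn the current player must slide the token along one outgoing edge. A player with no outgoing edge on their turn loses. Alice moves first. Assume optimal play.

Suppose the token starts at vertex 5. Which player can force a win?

Use the standard recursion: the mover loses at a terminal position; elsewhere, the mover wins exactly when some move hands the opponent an L position.
Every edge goes from a vertex to one that appears earlier in the order 6, 1, 2, 5, 4, 3, so processing vertices in that order labels each vertex after all of its successors.
6: no outgoing edge → L
1: can move to 6, which is L ⇒ W
2: the only move is to 1(W), a W ⇒ L
5: can move to 2, which is L ⇒ W
4: can move to 2, which is L ⇒ W
3: can move to 2, which is L ⇒ W
From 5 Alice can move to 2, reaching an L position.

Alice wins.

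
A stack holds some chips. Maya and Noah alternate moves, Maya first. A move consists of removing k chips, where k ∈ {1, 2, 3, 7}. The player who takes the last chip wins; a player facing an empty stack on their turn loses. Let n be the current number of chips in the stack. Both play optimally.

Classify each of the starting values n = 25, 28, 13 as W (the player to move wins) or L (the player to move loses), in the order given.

Label each position W (a win for the player to move) or L (a loss). A position with no legal move is L; any other position is W exactly when some move reaches an L, and L when every move reaches a W.
n=0: no move → L
n=1: →0(L), so W
n=2: →0(L), so W
n=3: →0(L), so W
n=4: →3(W), 2(W), 1(W) — all W, so L
n=5: →4(L), so W
n=6: →4(L), so W
n=7: →4(L), so W
n=8: →7(W), 6(W), 5(W), 1(W) — all W, so L
n=9: →8(L), so W
n=10: →8(L), so W
n=11: →8(L), so W
n=12: →11(W), 10(W), 9(W), 5(W) — all W, so L
n=13: →12(L), so W
n=14: →12(L), so W
n=15: →12(L), so W
n=16: →15(W), 14(W), 13(W), 9(W) — all W, so L
n=17: →16(L), so W
n=18: →16(L), so W
n=19: →16(L), so W
n=20: →19(W), 18(W), 17(W), 13(W) — all W, so L
n=21: →20(L), so W
n=22: →20(L), so W
n=23: →20(L), so W
n=24: →23(W), 22(W), 21(W), 17(W) — all W, so L
n=25: →24(L), so W
n=26: →24(L), so W
n=27: →24(L), so W
n=28: →27(W), 26(W), 25(W), 21(W) — all W, so L

25: W, 28: L, 13: W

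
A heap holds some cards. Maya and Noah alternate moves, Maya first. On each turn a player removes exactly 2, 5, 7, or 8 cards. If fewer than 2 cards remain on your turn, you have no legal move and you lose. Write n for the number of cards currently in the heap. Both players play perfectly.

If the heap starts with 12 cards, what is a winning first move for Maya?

Compute win/loss labels from the base case upward. A position with no move is L. Any other position is W if it can reach an L in one move, else L.
n=0: no move → L
n=1: no move → L
n=2: reaches L-position 0 → W
n=3: reaches L-position 1 → W
n=4: only reaches 2(W), which is W → L
n=5: reaches L-position 0 → W
n=6: reaches L-position 4 → W
n=7: reaches L-position 0 → W
n=8: reaches L-position 1 → W
n=9: reaches L-position 4 → W
n=10: only reaches 8(W), 5(W), 3(W), 2(W), all W → L
n=11: reaches L-position 4 → W
n=12: reaches L-position 10 → W
From 12, the L positions reachable in one move are: 10, 4. Any move reaching one of these is winning.

Remove 2, leaving 10.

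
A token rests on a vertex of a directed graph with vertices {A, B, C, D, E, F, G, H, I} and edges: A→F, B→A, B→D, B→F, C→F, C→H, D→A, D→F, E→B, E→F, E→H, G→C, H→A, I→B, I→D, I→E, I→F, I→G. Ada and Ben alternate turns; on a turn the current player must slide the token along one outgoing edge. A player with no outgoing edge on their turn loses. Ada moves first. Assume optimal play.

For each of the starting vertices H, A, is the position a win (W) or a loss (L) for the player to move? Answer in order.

Compute win/loss labels from the base case upward. A position with no move is L. Any other position is W if it can reach an L in one move, else L.
Every edge goes from a vertex to one that appears earlier in the order F, A, H, C, D, G, B, E, I, so processing vertices in that order labels each vertex after all of its successors.
F: no outgoing edge → L
A: can move to F, which is L ⇒ W
H: the only move is to A(W), a W ⇒ L
C: can move to H, which is L ⇒ W
D: can move to F, which is L ⇒ W
G: the only move is to C(W), a W ⇒ L
B: can move to F, which is L ⇒ W
E: can move to H, which is L ⇒ W
I: can move to G, which is L ⇒ W

H: L, A: W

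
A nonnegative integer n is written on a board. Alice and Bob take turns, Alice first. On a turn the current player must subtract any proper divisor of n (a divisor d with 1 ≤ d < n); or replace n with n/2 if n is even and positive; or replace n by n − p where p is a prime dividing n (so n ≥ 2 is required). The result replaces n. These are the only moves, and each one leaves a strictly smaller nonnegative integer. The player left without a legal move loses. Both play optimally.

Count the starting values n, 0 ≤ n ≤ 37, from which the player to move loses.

9

Build the W/L table. Terminal = L. A non-terminal position is W if it has a move to some L; otherwise it is L.
n=0: no move → L
n=1: no move → L
n=2: W (go to 0, an L position)
n=3: W (go to 0, an L position)
n=4: L (options 2(W), 3(W) are all W)
n=5: W (go to 0, an L position)
n=6: W (go to 4, an L position)
n=7: W (go to 0, an L position)
n=8: W (go to 4, an L position)
n=9: L (options 6(W), 8(W) are all W)
n=10: W (go to 9, an L position)
n=11: W (go to 0, an L position)
n=12: W (go to 9, an L position)
n=13: W (go to 0, an L position)
n=14: L (options 7(W), 12(W), 13(W) are all W)
n=15: W (go to 14, an L position)
n=16: W (go to 14, an L position)
n=17: W (go to 0, an L position)
n=18: W (go to 9, an L position)
n=19: W (go to 0, an L position)
n=20: L (options 10(W), 15(W), 16(W), 18(W), 19(W) are all W)
n=21: W (go to 14, an L position)
n=22: W (go to 20, an L position)
n=23: W (go to 0, an L position)
n=24: W (go to 20, an L position)
n=25: W (go to 20, an L position)
n=26: L (options 13(W), 24(W), 25(W) are all W)
n=27: W (go to 26, an L position)
n=28: W (go to 14, an L position)
n=29: W (go to 0, an L position)
n=30: W (go to 20, an L position)
n=31: W (go to 0, an L position)
n=32: L (options 16(W), 24(W), 28(W), 30(W), 31(W) are all W)
n=33: W (go to 32, an L position)
n=34: W (go to 32, an L position)
n=35: L (options 28(W), 30(W), 34(W) are all W)
n=36: W (go to 32, an L position)
n=37: W (go to 0, an L position)
L entries with 0 ≤ n ≤ 37: n = 0, 1, 4, 9, 14, 20, 26, 32, 35; that makes 9.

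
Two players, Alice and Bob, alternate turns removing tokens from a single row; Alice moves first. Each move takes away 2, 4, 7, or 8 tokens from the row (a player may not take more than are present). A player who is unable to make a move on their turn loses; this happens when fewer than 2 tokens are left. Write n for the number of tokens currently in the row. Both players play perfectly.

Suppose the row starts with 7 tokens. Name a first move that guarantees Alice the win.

Positions with no move are L. A position that does have a move is losing for the player to move precisely when every available move leads to a winning position for the opponent. Fill in the labels:
n=0: no move → L
n=1: no move → L
n=2: W (go to 0, an L position)
n=3: W (go to 1, an L position)
n=4: W (go to 0, an L position)
n=5: W (go to 1, an L position)
n=6: L (options 4(W), 2(W) are all W)
n=7: W (go to 0, an L position)
From 7, the L positions reachable in one move are: 0.

Remove 7, leaving 0.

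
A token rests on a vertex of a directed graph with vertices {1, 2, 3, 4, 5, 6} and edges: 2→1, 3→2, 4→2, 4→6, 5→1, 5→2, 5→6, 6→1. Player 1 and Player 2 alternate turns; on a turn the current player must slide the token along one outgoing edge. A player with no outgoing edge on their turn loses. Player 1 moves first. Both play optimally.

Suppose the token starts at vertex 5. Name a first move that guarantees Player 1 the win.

Move to 1.

Work bottom-up. With no move the player to move loses. Otherwise the position is W if at least one move leads to an L position for the opponent, and L if every move leads to a W.
Every edge goes from a vertex to one that appears earlier in the order 1, 2, 6, 5, 3, 4, so processing vertices in that order labels each vertex after all of its successors.
1: no outgoing edge → L
2: W (go to 1, an L position)
6: W (go to 1, an L position)
5: W (go to 1, an L position)
3: L (sole option 2(W) is W)
4: L (options 6(W), 2(W) are all W)
From 5, the L positions reachable in one move are: 1.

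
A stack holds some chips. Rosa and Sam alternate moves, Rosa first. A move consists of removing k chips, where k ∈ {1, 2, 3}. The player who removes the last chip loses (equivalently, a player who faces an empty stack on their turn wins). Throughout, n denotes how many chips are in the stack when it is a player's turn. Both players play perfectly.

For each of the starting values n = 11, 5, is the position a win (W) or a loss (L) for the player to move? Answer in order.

11: W, 5: L

Build the W/L table. Terminal = W. A non-terminal position is W if it has a move to some L; otherwise it is L.
n=0: no move; the opponent has just taken the last chip and therefore loses → W
n=1: →0(W) only, which is W, so L
n=2: →1(L), so W
n=3: →1(L), so W
n=4: →1(L), so W
n=5: →4(W), 3(W), 2(W) — all W, so L
n=6: →5(L), so W
n=7: →5(L), so W
n=8: →5(L), so W
n=9: →8(W), 7(W), 6(W) — all W, so L
n=10: →9(L), so W
n=11: →9(L), so W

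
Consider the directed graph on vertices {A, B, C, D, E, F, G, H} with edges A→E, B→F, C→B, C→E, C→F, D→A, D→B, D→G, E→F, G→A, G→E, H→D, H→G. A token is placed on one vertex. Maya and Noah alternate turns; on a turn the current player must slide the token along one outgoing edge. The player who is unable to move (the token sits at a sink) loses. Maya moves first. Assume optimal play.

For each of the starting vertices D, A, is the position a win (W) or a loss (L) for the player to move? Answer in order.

Work bottom-up. With no move the player to move loses. Otherwise the position is W if at least one move leads to an L position for the opponent, and L if every move leads to a W.
Every edge goes from a vertex to one that appears earlier in the order F, E, A, G, B, C, D, H, so processing vertices in that order labels each vertex after all of its successors.
F: no outgoing edge → L
E: →F(L), so W
A: →E(W) only, which is W, so L
G: →A(L), so W
B: →F(L), so W
C: →F(L), so W
D: →A(L), so W
H: →D(W), G(W) — all W, so L

D: W, A: L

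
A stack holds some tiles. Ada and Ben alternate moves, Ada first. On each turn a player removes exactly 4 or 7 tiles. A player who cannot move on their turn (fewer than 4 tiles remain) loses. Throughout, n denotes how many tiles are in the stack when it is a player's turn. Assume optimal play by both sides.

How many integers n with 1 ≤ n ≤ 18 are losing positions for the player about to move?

7

Compute win/loss labels from the base case upward. A position with no move is L. Any other position is W if it can reach an L in one move, else L.
n=0: no move → L
n=1: no move → L
n=2: no move → L
n=3: no move → L
n=4: W (go to 0, an L position)
n=5: W (go to 1, an L position)
n=6: W (go to 2, an L position)
n=7: W (go to 3, an L position)
n=8: W (go to 1, an L position)
n=9: W (go to 2, an L position)
n=10: W (go to 3, an L position)
n=11: L (options 7(W), 4(W) are all W)
n=12: L (options 8(W), 5(W) are all W)
n=13: L (options 9(W), 6(W) are all W)
n=14: L (options 10(W), 7(W) are all W)
n=15: W (go to 11, an L position)
n=16: W (go to 12, an L position)
n=17: W (go to 13, an L position)
n=18: W (go to 14, an L position)
L entries with 1 ≤ n ≤ 18 (n=0 is outside the asked range and is not counted): n = 1, 2, 3, 11, 12, 13, 14; that makes 7.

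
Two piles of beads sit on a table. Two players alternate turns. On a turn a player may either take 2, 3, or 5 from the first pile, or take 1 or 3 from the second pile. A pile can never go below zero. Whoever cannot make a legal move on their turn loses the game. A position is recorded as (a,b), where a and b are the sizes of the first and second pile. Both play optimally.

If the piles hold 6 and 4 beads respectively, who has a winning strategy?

The first player wins.

Use the standard recursion: the mover loses at a terminal position; elsewhere, the mover wins exactly when some move hands the opponent an L position.
No move ever increases a pile, so every position that can arise here has a ≤ 6 and b ≤ 4; it is enough to label the cells with 0 ≤ a ≤ 6 and 0 ≤ b ≤ 4.
Every move lowers a or b (never raises either), so fill the grid row by row in increasing a, and left to right within a row: each cell's successors are then already labelled.
      b=0  b=1  b=2  b=3  b=4
a=0:    L    W    L    W    L
a=1:    L    W    L    W    L
a=2:    W    L    W    L    W
a=3:    W    L    W    L    W
a=4:    W    W    W    W    W
a=5:    W    W    W    W    W
a=6:    W    W    W    W    W
Cells with no legal move (terminal, hence L): (0,0), (1,0).
The remaining L cells, each justified by listing all of its moves:
(0,2): the only move is to (0,1)(W), a W ⇒ L
(0,4): moves to (0,3)(W), (0,1)(W); every one is W ⇒ L
(1,2): the only move is to (1,1)(W), a W ⇒ L
(1,4): moves to (1,3)(W), (1,1)(W); every one is W ⇒ L
(2,1): moves to (0,1)(W), (2,0)(W); every one is W ⇒ L
(2,3): moves to (0,3)(W), (2,2)(W), (2,0)(W); every one is W ⇒ L
(3,1): moves to (1,1)(W), (0,1)(W), (3,0)(W); every one is W ⇒ L
(3,3): moves to (1,3)(W), (0,3)(W), (3,2)(W), (3,0)(W); every one is W ⇒ L
Every other cell has at least one move into one of the L cells above, so it is W.
The starting position (6,4) is W: the player to move should move to (1,4), handing over an L position.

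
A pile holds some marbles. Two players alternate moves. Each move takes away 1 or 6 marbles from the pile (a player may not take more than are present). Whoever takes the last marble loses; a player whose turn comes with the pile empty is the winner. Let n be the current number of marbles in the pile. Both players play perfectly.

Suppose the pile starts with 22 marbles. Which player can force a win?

Use the standard recursion: the mover wins at a terminal position; elsewhere, the mover wins exactly when some move hands the opponent an L position.
n=0: no move; the opponent has just taken the last marble and therefore loses → W
n=1: L (sole option 0(W) is W)
n=2: W (go to 1, an L position)
n=3: L (sole option 2(W) is W)
n=4: W (go to 3, an L position)
n=5: L (sole option 4(W) is W)
n=6: W (go to 5, an L position)
n=7: W (go to 1, an L position)
n=8: L (options 7(W), 2(W) are all W)
n=9: W (go to 8, an L position)
n=10: L (options 9(W), 4(W) are all W)
n=11: W (go to 10, an L position)
n=12: L (options 11(W), 6(W) are all W)
n=13: W (go to 12, an L position)
n=14: W (go to 8, an L position)
n=15: L (options 14(W), 9(W) are all W)
n=16: W (go to 15, an L position)
n=17: L (options 16(W), 11(W) are all W)
n=18: W (go to 17, an L position)
n=19: L (options 18(W), 13(W) are all W)
n=20: W (go to 19, an L position)
n=21: W (go to 15, an L position)
n=22: L (options 21(W), 16(W) are all W)
Every move from 22 reaches a W position, so the mover loses.

The second player wins.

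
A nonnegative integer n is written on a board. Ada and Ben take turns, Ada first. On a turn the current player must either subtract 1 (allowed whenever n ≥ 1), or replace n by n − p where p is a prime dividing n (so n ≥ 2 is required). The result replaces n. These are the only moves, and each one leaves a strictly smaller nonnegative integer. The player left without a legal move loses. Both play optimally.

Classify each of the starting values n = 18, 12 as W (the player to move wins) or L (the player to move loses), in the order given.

Use the standard recursion: the mover loses at a terminal position; elsewhere, the mover wins exactly when some move hands the opponent an L position.
n=0: no move → L
n=1: →0(L), so W
n=2: →0(L), so W
n=3: →0(L), so W
n=4: →2(W), 3(W) — all W, so L
n=5: →0(L), so W
n=6: →4(L), so W
n=7: →0(L), so W
n=8: →6(W), 7(W) — all W, so L
n=9: →8(L), so W
n=10: →8(L), so W
n=11: →0(L), so W
n=12: →9(W), 10(W), 11(W) — all W, so L
n=13: →0(L), so W
n=14: →12(L), so W
n=15: →12(L), so W
n=16: →14(W), 15(W) — all W, so L
n=17: →0(L), so W
n=18: →16(L), so W

18: W, 12: L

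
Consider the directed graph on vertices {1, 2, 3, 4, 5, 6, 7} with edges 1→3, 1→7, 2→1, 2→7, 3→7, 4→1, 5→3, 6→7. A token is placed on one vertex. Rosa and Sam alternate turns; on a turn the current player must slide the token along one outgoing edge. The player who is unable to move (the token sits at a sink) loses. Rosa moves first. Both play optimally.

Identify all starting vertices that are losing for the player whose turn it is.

4, 5, 7

Positions with no move are L. A position that does have a move is losing for the player to move precisely when every available move leads to a winning position for the opponent. Fill in the labels:
Every edge goes from a vertex to one that appears earlier in the order 7, 3, 6, 5, 1, 4, 2, so processing vertices in that order labels each vertex after all of its successors.
7: no outgoing edge → L
3: →7(L), so W
6: →7(L), so W
5: →3(W) only, which is W, so L
1: →7(L), so W
4: →1(W) only, which is W, so L
2: →7(L), so W
The losing starting vertices are exactly the entries labelled L in this table (3 of them).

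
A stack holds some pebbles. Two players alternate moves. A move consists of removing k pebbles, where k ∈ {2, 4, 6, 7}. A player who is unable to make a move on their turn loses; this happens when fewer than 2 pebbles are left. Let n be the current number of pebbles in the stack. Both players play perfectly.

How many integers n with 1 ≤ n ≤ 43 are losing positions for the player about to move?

9

Positions with no move are L. A position that does have a move is losing for the player to move precisely when every available move leads to a winning position for the opponent. Fill in the labels:
n=0: no move → L
n=1: no move → L
n=2: W (go to 0, an L position)
n=3: W (go to 1, an L position)
n=4: W (go to 0, an L position)
n=5: W (go to 1, an L position)
n=6: W (go to 0, an L position)
n=7: W (go to 1, an L position)
n=8: W (go to 1, an L position)
n=9: L (options 7(W), 5(W), 3(W), 2(W) are all W)
n=10: L (options 8(W), 6(W), 4(W), 3(W) are all W)
n=11: W (go to 9, an L position)
n=12: W (go to 10, an L position)
n=13: W (go to 9, an L position)
n=14: W (go to 10, an L position)
n=15: W (go to 9, an L position)
n=16: W (go to 10, an L position)
n=17: W (go to 10, an L position)
n=18: L (options 16(W), 14(W), 12(W), 11(W) are all W)
n=19: L (options 17(W), 15(W), 13(W), 12(W) are all W)
n=20: W (go to 18, an L position)
n=21: W (go to 19, an L position)
n=22: W (go to 18, an L position)
n=23: W (go to 19, an L position)
n=24: W (go to 18, an L position)
n=25: W (go to 19, an L position)
n=26: W (go to 19, an L position)
n=27: L (options 25(W), 23(W), 21(W), 20(W) are all W)
n=28: L (options 26(W), 24(W), 22(W), 21(W) are all W)
n=29: W (go to 27, an L position)
n=30: W (go to 28, an L position)
n=31: W (go to 27, an L position)
n=32: W (go to 28, an L position)
n=33: W (go to 27, an L position)
n=34: W (go to 28, an L position)
n=35: W (go to 28, an L position)
n=36: L (options 34(W), 32(W), 30(W), 29(W) are all W)
n=37: L (options 35(W), 33(W), 31(W), 30(W) are all W)
n=38: W (go to 36, an L position)
n=39: W (go to 37, an L position)
n=40: W (go to 36, an L position)
n=41: W (go to 37, an L position)
n=42: W (go to 36, an L position)
n=43: W (go to 37, an L position)
L entries with 1 ≤ n ≤ 43 (n=0 is outside the asked range and is not counted): n = 1, 9, 10, 18, 19, 27, 28, 36, 37; that makes 9.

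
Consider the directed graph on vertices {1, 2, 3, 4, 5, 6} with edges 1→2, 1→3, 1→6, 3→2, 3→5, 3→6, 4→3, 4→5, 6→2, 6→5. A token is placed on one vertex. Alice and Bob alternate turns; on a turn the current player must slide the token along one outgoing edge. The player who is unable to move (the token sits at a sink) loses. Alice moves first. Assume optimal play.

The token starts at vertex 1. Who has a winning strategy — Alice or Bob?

Work bottom-up. With no move the player to move loses. Otherwise the position is W if at least one move leads to an L position for the opponent, and L if every move leads to a W.
Every edge goes from a vertex to one that appears earlier in the order 5, 2, 6, 3, 1, 4, so processing vertices in that order labels each vertex after all of its successors.
5: no outgoing edge → L
2: no outgoing edge → L
6: can move to 2, which is L ⇒ W
3: can move to 2, which is L ⇒ W
1: can move to 2, which is L ⇒ W
4: can move to 5, which is L ⇒ W
The starting position 1 is W: Alice should move to 2, handing over an L position.

Alice wins.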